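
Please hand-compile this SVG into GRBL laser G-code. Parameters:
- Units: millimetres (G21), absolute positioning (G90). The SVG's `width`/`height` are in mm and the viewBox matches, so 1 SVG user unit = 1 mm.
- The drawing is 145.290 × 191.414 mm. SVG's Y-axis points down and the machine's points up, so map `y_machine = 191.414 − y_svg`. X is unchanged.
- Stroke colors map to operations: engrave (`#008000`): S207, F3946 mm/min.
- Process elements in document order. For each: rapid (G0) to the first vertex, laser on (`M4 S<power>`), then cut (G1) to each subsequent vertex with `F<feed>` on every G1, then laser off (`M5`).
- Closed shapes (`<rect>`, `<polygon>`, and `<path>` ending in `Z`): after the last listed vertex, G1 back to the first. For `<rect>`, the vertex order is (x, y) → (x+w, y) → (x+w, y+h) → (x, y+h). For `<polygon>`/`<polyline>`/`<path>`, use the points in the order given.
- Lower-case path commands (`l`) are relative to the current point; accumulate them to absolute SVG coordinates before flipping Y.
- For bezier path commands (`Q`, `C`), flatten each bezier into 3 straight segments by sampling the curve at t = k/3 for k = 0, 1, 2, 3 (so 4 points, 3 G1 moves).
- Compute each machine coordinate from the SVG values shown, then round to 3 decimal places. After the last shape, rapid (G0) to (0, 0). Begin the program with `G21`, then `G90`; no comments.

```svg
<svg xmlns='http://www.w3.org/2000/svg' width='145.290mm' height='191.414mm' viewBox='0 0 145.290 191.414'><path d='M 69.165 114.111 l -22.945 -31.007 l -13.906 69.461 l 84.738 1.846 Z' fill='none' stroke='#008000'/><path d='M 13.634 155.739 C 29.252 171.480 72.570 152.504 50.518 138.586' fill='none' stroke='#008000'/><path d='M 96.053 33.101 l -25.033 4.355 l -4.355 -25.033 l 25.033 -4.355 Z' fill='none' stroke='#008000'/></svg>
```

G21
G90
G0 X69.165 Y77.303
M4 S207
G1 X46.220 Y108.310 F3946
G1 X32.314 Y38.849 F3946
G1 X117.052 Y37.003 F3946
G1 X69.165 Y77.303 F3946
M5
G0 X13.634 Y35.675
M4 S207
G1 X35.038 Y30.033 F3946
G1 X54.227 Y38.697 F3946
G1 X50.518 Y52.828 F3946
M5
G0 X96.053 Y158.313
M4 S207
G1 X71.020 Y153.958 F3946
G1 X66.665 Y178.991 F3946
G1 X91.698 Y183.346 F3946
G1 X96.053 Y158.313 F3946
M5
G0 X0.000 Y0.000

1 u = 1 mm; y_m = 191.414 − y.

[1] `<path>` closed polygon, #008000→engrave S207 F3946: (69.165,77.303) → (46.220,108.310) → (32.314,38.849) → (117.052,37.003) → (69.165,77.303) (closed)

[2] `<path>` cubic bezier, #008000→engrave S207 F3946: (13.634,35.675) → (35.038,30.033) → (54.227,38.697) → (50.518,52.828)

[3] `<path>` regular polygon, #008000→engrave S207 F3946: (96.053,158.313) → (71.020,153.958) → (66.665,178.991) → (91.698,183.346) → (96.053,158.313) (closed)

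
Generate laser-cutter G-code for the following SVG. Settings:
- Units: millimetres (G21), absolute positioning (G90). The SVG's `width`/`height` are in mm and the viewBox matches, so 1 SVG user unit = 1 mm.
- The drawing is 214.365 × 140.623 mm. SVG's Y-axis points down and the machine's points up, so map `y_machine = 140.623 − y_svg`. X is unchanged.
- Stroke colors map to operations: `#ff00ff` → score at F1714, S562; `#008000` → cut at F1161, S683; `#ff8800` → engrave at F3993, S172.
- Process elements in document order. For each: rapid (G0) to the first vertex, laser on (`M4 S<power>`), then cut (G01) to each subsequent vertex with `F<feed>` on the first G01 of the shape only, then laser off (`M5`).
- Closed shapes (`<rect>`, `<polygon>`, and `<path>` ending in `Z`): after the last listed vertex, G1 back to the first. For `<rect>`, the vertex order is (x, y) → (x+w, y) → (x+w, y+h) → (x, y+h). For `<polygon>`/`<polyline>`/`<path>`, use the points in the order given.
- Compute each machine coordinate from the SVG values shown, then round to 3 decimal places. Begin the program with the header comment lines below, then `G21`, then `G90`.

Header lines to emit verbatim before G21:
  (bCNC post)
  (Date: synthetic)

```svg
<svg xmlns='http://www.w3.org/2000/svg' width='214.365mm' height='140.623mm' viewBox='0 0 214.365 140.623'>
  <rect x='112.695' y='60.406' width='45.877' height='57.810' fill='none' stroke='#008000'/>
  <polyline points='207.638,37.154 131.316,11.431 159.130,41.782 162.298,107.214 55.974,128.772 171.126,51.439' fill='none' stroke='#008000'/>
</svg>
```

Since the viewBox matches the mm dimensions, user units are millimetres directly. The only transform is the Y-flip y_m = 140.623 − y_svg.

Shape 1 is a rectangle drawn with `<rect>`. Its stroke #008000 means cut at S683, F1161. After flipping Y the toolpath is (112.695,80.217) → (158.572,80.217) → (158.572,22.407) → (112.695,22.407) → (112.695,80.217), returning to the start.

Shape 2 is a open polyline drawn with `<polyline>`. Its stroke #008000 means cut at S683, F1161. After flipping Y the toolpath is (207.638,103.469) → (131.316,129.192) → (159.130,98.841) → (162.298,33.409) → (55.974,11.851) → (171.126,89.184).

(bCNC post)
(Date: synthetic)
G21
G90
G0 X112.695 Y80.217
M4 S683
G01 X158.572 Y80.217 F1161
G01 X158.572 Y22.407
G01 X112.695 Y22.407
G01 X112.695 Y80.217
M5
G0 X207.638 Y103.469
M4 S683
G01 X131.316 Y129.192 F1161
G01 X159.130 Y98.841
G01 X162.298 Y33.409
G01 X55.974 Y11.851
G01 X171.126 Y89.184
M5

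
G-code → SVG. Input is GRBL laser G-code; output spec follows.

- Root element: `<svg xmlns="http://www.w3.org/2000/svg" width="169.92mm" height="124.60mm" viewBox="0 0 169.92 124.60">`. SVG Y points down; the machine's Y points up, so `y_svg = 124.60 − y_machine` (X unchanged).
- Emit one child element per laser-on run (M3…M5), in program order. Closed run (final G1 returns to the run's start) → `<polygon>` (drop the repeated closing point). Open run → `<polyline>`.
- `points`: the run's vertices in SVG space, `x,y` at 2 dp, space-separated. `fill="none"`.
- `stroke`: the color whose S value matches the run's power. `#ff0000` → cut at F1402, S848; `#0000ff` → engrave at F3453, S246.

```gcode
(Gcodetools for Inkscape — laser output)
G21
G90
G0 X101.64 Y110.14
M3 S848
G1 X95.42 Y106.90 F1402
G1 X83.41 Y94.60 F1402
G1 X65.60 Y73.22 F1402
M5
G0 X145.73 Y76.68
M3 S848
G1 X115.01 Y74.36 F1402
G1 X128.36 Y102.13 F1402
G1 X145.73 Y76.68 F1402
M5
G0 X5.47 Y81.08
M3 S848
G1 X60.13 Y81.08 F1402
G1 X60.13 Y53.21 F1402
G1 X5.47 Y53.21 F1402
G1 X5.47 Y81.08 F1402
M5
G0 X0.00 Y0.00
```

<svg xmlns="http://www.w3.org/2000/svg" width="169.92mm" height="124.60mm" viewBox="0 0 169.92 124.60">
  <polyline points="101.64,14.46 95.42,17.70 83.41,30.00 65.60,51.38" fill="none" stroke="#ff0000"/>
  <polygon points="145.73,47.92 115.01,50.24 128.36,22.47" fill="none" stroke="#ff0000"/>
  <polygon points="5.47,43.52 60.13,43.52 60.13,71.39 5.47,71.39" fill="none" stroke="#ff0000"/>
</svg>

Each laser-on run becomes one SVG element. Flip Y back into SVG space with y_svg = 124.60 − y_machine. Every run uses S848, so all elements get stroke `#ff0000` (cut).

Run 1: The run is open, so emit a `<polyline>` with points (Y-flipped): 101.64,14.46 95.42,17.70 83.41,30.00 65.60,51.38.

Run 2: The run returns to its start, so emit a `<polygon>` with points (Y-flipped): 145.73,47.92 115.01,50.24 128.36,22.47.

Run 3: The run returns to its start, so emit a `<polygon>` with points (Y-flipped): 5.47,43.52 60.13,43.52 60.13,71.39 5.47,71.39.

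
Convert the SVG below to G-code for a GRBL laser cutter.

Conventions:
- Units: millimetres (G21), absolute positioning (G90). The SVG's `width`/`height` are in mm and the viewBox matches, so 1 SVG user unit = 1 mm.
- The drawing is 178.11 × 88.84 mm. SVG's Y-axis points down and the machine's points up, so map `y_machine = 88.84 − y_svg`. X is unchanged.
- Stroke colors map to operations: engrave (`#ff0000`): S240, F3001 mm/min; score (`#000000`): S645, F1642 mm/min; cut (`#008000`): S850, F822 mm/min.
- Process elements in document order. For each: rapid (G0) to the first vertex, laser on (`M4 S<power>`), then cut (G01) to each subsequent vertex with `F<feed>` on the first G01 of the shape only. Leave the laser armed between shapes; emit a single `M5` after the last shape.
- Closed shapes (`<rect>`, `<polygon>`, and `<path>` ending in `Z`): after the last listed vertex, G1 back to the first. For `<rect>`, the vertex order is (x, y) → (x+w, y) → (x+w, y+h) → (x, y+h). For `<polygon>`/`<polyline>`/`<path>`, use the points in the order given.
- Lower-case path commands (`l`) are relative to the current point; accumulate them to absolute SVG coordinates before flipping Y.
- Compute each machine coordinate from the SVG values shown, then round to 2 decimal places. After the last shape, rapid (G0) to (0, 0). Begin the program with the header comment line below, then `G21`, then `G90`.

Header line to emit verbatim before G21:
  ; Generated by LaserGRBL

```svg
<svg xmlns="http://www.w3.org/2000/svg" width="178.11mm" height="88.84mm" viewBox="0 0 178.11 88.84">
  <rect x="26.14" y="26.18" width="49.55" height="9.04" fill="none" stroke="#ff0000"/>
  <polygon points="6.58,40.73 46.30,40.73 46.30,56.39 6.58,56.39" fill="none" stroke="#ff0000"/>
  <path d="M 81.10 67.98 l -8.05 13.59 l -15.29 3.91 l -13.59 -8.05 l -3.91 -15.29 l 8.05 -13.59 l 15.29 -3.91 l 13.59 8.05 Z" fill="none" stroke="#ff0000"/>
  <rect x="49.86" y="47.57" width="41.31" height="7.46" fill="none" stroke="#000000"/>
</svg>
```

Since the viewBox matches the mm dimensions, user units are millimetres directly. The only transform is the Y-flip y_m = 88.84 − y_svg.

Shape 1 is a rectangle drawn with `<rect>`. Its stroke #ff0000 means engrave at S240, F3001. After flipping Y the toolpath is (26.14,62.66) → (75.69,62.66) → (75.69,53.62) → (26.14,53.62) → (26.14,62.66), returning to the start.

Shape 2 is a rectangle drawn with `<polygon>`. Its stroke #ff0000 means engrave at S240, F3001. After flipping Y the toolpath is (6.58,48.11) → (46.30,48.11) → (46.30,32.45) → (6.58,32.45) → (6.58,48.11), returning to the start.

Shape 3 is a regular polygon drawn with `<path>`. Its stroke #ff0000 means engrave at S240, F3001. After flipping Y the toolpath is (81.10,20.86) → (73.05,7.27) → (57.76,3.36) → (44.17,11.41) → (40.26,26.70) → (48.31,40.29) → (63.60,44.20) → (77.19,36.15) → (81.10,20.86), returning to the start.

Shape 4 is a rectangle drawn with `<rect>`. Its stroke #000000 means score at S645, F1642. After flipping Y the toolpath is (49.86,41.27) → (91.17,41.27) → (91.17,33.81) → (49.86,33.81) → (49.86,41.27), returning to the start.

; Generated by LaserGRBL
G21
G90
G0 X26.14 Y62.66
M4 S240
G01 X75.69 Y62.66 F3001
G01 X75.69 Y53.62
G01 X26.14 Y53.62
G01 X26.14 Y62.66
G0 X6.58 Y48.11
M4 S240
G01 X46.30 Y48.11 F3001
G01 X46.30 Y32.45
G01 X6.58 Y32.45
G01 X6.58 Y48.11
G0 X81.10 Y20.86
M4 S240
G01 X73.05 Y7.27 F3001
G01 X57.76 Y3.36
G01 X44.17 Y11.41
G01 X40.26 Y26.70
G01 X48.31 Y40.29
G01 X63.60 Y44.20
G01 X77.19 Y36.15
G01 X81.10 Y20.86
G0 X49.86 Y41.27
M4 S645
G01 X91.17 Y41.27 F1642
G01 X91.17 Y33.81
G01 X49.86 Y33.81
G01 X49.86 Y41.27
M5
G0 X0.00 Y0.00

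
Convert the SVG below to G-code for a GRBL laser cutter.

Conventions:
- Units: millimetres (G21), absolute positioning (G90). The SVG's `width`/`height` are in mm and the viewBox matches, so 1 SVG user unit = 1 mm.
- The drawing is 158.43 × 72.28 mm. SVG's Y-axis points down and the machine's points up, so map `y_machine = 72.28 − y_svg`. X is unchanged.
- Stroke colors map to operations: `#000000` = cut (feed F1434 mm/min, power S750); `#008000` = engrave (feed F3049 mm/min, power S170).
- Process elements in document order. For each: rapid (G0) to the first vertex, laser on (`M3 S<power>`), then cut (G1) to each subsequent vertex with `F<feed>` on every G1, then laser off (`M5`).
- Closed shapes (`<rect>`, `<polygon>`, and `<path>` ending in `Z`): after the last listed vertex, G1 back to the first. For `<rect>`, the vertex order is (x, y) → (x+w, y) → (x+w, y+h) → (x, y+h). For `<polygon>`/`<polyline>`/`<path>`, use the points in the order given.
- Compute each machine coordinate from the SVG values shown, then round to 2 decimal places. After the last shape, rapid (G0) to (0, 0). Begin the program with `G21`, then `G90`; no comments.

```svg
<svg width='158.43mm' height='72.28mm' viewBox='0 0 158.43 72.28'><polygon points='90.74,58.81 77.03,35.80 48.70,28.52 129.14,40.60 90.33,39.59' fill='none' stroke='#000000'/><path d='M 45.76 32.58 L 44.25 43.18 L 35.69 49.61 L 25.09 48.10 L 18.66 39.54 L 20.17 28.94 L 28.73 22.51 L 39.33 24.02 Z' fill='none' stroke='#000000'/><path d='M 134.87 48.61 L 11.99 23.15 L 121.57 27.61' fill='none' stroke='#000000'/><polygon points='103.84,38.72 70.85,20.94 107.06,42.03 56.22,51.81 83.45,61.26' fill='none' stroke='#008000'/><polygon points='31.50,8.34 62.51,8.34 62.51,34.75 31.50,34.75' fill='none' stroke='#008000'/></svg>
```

1 u = 1 mm; y_m = 72.28 − y.

[1] `<polygon>` closed polygon, #000000→cut S750 F1434: (90.74,13.47) → (77.03,36.48) → (48.70,43.76) → (129.14,31.68) → (90.33,32.69) → (90.74,13.47) (closed)

[2] `<path>` regular polygon, #000000→cut S750 F1434: (45.76,39.70) → (44.25,29.10) → (35.69,22.67) → (25.09,24.18) → (18.66,32.74) → (20.17,43.34) → (28.73,49.77) → (39.33,48.26) → (45.76,39.70) (closed)

[3] `<path>` open polyline, #000000→cut S750 F1434: (134.87,23.67) → (11.99,49.13) → (121.57,44.67)

[4] `<polygon>` closed polygon, #008000→engrave S170 F3049: (103.84,33.56) → (70.85,51.34) → (107.06,30.25) → (56.22,20.47) → (83.45,11.02) → (103.84,33.56) (closed)

[5] `<polygon>` rectangle, #008000→engrave S170 F3049: (31.50,63.94) → (62.51,63.94) → (62.51,37.53) → (31.50,37.53) → (31.50,63.94) (closed)

G21
G90
G0 X90.74 Y13.47
M3 S750
G1 X77.03 Y36.48 F1434
G1 X48.70 Y43.76 F1434
G1 X129.14 Y31.68 F1434
G1 X90.33 Y32.69 F1434
G1 X90.74 Y13.47 F1434
M5
G0 X45.76 Y39.70
M3 S750
G1 X44.25 Y29.10 F1434
G1 X35.69 Y22.67 F1434
G1 X25.09 Y24.18 F1434
G1 X18.66 Y32.74 F1434
G1 X20.17 Y43.34 F1434
G1 X28.73 Y49.77 F1434
G1 X39.33 Y48.26 F1434
G1 X45.76 Y39.70 F1434
M5
G0 X134.87 Y23.67
M3 S750
G1 X11.99 Y49.13 F1434
G1 X121.57 Y44.67 F1434
M5
G0 X103.84 Y33.56
M3 S170
G1 X70.85 Y51.34 F3049
G1 X107.06 Y30.25 F3049
G1 X56.22 Y20.47 F3049
G1 X83.45 Y11.02 F3049
G1 X103.84 Y33.56 F3049
M5
G0 X31.50 Y63.94
M3 S170
G1 X62.51 Y63.94 F3049
G1 X62.51 Y37.53 F3049
G1 X31.50 Y37.53 F3049
G1 X31.50 Y63.94 F3049
M5
G0 X0.00 Y0.00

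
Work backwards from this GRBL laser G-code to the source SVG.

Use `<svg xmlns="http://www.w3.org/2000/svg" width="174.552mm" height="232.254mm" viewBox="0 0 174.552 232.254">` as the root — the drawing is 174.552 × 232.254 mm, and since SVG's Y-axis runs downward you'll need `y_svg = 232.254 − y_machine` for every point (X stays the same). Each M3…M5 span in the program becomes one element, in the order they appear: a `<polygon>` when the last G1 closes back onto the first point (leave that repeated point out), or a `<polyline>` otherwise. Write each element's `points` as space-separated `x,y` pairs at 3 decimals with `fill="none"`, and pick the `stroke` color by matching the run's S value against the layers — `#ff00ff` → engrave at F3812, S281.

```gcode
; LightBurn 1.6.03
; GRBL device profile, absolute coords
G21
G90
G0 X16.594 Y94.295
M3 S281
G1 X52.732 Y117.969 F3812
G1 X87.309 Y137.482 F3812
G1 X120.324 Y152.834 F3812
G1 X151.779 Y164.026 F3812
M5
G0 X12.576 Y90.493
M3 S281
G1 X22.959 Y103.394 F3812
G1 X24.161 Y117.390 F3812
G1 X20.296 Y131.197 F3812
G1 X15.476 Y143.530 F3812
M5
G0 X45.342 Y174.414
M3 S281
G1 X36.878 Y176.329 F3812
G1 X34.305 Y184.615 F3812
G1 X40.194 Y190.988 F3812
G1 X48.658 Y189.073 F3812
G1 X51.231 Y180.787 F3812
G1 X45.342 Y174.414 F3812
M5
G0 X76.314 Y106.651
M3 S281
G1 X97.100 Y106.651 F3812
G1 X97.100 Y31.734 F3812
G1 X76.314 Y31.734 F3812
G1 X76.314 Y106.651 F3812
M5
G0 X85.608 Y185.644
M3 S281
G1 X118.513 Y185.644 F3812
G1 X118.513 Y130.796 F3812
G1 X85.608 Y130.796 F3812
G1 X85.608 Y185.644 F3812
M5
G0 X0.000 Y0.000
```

Each laser-on run becomes one SVG element. Flip Y back into SVG space with y_svg = 232.254 − y_machine. Every run uses S281, so all elements get stroke `#ff00ff` (engrave).

Run 1: The run is open, so emit a `<polyline>` with points (Y-flipped): 16.594,137.959 52.732,114.285 87.309,94.772 120.324,79.420 151.779,68.228.

Run 2: The run is open, so emit a `<polyline>` with points (Y-flipped): 12.576,141.761 22.959,128.860 24.161,114.864 20.296,101.057 15.476,88.724.

Run 3: The run returns to its start, so emit a `<polygon>` with points (Y-flipped): 45.342,57.840 36.878,55.925 34.305,47.639 40.194,41.266 48.658,43.181 51.231,51.467.

Run 4: The run returns to its start, so emit a `<polygon>` with points (Y-flipped): 76.314,125.603 97.100,125.603 97.100,200.520 76.314,200.520.

Run 5: The run returns to its start, so emit a `<polygon>` with points (Y-flipped): 85.608,46.610 118.513,46.610 118.513,101.458 85.608,101.458.

<svg xmlns="http://www.w3.org/2000/svg" width="174.552mm" height="232.254mm" viewBox="0 0 174.552 232.254">
  <polyline points="16.594,137.959 52.732,114.285 87.309,94.772 120.324,79.420 151.779,68.228" fill="none" stroke="#ff00ff"/>
  <polyline points="12.576,141.761 22.959,128.860 24.161,114.864 20.296,101.057 15.476,88.724" fill="none" stroke="#ff00ff"/>
  <polygon points="45.342,57.840 36.878,55.925 34.305,47.639 40.194,41.266 48.658,43.181 51.231,51.467" fill="none" stroke="#ff00ff"/>
  <polygon points="76.314,125.603 97.100,125.603 97.100,200.520 76.314,200.520" fill="none" stroke="#ff00ff"/>
  <polygon points="85.608,46.610 118.513,46.610 118.513,101.458 85.608,101.458" fill="none" stroke="#ff00ff"/>
</svg>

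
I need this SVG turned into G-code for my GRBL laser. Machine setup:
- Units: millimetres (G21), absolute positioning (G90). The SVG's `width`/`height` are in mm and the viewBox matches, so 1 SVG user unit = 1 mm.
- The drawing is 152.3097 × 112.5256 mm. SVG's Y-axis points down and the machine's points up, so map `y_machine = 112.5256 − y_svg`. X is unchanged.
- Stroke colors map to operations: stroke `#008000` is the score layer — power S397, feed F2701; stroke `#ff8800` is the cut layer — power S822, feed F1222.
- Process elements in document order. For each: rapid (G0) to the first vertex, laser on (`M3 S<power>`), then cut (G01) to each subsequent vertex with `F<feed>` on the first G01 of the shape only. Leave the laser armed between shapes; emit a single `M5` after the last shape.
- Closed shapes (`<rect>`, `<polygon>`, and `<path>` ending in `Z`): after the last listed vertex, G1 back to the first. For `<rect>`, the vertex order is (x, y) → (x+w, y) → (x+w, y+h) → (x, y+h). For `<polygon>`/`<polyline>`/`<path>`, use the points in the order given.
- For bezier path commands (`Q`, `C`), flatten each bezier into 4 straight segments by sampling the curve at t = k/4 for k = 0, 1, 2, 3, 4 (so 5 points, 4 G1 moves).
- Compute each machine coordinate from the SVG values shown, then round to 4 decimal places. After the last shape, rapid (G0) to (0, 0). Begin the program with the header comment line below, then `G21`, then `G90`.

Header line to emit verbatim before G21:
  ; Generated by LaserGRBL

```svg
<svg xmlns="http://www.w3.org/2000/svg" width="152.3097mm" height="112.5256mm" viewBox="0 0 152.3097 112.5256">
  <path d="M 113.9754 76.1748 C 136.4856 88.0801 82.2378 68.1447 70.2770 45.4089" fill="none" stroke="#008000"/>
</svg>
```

; Generated by LaserGRBL
G21
G90
G0 X113.9754 Y36.3508
M3 S397
G01 X118.3260 Y32.9382 F2701
G01 X105.0528 Y38.7433
G01 X85.3163 Y51.0437
G01 X70.2770 Y67.1167
M5
G0 X0.0000 Y0.0000

viewBox `0 0 152.3097 112.5256` with mm width/height → 1 unit = 1 mm. Flip: y_m = 112.5256 − y_svg.

**Shape 1** — `<path>` cubic bezier, stroke `#008000` → score (S397, F2701). Control points (SVG): P0=(113.9754,76.1748), P1=(136.4856,88.0801), P2=(82.2378,68.1447), P3=(70.2770,45.4089); sampled at t=k/4. Machine vertices: (113.9754,36.3508) → (118.3260,32.9382) → (105.0528,38.7433) → (85.3163,51.0437) → (70.2770,67.1167). Open path.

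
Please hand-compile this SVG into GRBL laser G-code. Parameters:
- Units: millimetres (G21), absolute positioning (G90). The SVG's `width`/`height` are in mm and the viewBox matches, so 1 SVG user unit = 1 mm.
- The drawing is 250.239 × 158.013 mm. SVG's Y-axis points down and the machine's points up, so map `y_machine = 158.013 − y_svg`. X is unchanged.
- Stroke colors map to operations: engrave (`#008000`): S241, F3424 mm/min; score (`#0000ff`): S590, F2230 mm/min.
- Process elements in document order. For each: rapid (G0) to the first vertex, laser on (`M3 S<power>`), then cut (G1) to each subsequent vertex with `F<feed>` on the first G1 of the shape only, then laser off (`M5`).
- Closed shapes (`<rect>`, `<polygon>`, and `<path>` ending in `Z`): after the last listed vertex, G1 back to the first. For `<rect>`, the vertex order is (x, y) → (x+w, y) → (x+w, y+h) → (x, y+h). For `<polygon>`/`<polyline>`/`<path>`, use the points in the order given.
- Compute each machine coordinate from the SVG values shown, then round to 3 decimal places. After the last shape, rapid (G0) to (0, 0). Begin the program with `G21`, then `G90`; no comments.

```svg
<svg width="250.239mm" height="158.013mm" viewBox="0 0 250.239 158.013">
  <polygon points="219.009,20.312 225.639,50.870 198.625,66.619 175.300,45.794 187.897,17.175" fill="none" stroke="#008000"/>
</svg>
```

G21
G90
G0 X219.009 Y137.701
M3 S241
G1 X225.639 Y107.143 F3424
G1 X198.625 Y91.394
G1 X175.300 Y112.219
G1 X187.897 Y140.838
G1 X219.009 Y137.701
M5
G0 X0.000 Y0.000

viewBox `0 0 250.239 158.013` with mm width/height → 1 unit = 1 mm. Flip: y_m = 158.013 − y_svg.

**Shape 1** — `<polygon>` regular polygon, stroke `#008000` → engrave (S241, F3424). Machine vertices: (219.009,137.701) → (225.639,107.143) → (198.625,91.394) → (175.300,112.219) → (187.897,140.838) → (219.009,137.701). Closed: final G1 returns to the first vertex.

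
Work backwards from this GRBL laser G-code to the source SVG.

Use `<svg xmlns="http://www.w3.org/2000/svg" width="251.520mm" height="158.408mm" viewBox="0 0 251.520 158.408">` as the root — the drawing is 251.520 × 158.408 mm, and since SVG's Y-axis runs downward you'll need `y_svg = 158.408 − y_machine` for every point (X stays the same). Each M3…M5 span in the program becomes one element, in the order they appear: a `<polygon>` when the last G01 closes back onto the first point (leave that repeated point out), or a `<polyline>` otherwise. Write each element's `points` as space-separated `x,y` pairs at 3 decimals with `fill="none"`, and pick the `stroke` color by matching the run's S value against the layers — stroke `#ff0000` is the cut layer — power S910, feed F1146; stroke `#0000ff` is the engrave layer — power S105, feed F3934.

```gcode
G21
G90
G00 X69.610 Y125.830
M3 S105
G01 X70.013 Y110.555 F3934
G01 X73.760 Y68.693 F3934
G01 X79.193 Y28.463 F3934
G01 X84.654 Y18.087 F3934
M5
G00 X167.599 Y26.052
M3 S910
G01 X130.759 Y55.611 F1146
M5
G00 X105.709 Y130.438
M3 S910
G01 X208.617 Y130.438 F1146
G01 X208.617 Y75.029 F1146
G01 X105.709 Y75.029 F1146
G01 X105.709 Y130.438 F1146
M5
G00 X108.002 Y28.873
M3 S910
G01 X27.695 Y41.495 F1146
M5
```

Each laser-on run becomes one SVG element. Flip Y back into SVG space with y_svg = 158.408 − y_machine.

Run 1: power S105 maps to stroke `#0000ff` (engrave). The run is open, so emit a `<polyline>` with points (Y-flipped): 69.610,32.578 70.013,47.853 73.760,89.715 79.193,129.945 84.654,140.321.

Run 2: S910 ⇒ cut layer `#ff0000`. The run is open, so emit a `<polyline>` with points (Y-flipped): 167.599,132.356 130.759,102.797.

Run 3: power S910 maps to stroke `#ff0000` (cut). The run returns to its start, so emit a `<polygon>` with points (Y-flipped): 105.709,27.970 208.617,27.970 208.617,83.379 105.709,83.379.

Run 4: S910 ⇒ cut layer `#ff0000`. The run is open, so emit a `<polyline>` with points (Y-flipped): 108.002,129.535 27.695,116.913.

<svg xmlns="http://www.w3.org/2000/svg" width="251.520mm" height="158.408mm" viewBox="0 0 251.520 158.408">
  <polyline points="69.610,32.578 70.013,47.853 73.760,89.715 79.193,129.945 84.654,140.321" fill="none" stroke="#0000ff"/>
  <polyline points="167.599,132.356 130.759,102.797" fill="none" stroke="#ff0000"/>
  <polygon points="105.709,27.970 208.617,27.970 208.617,83.379 105.709,83.379" fill="none" stroke="#ff0000"/>
  <polyline points="108.002,129.535 27.695,116.913" fill="none" stroke="#ff0000"/>
</svg>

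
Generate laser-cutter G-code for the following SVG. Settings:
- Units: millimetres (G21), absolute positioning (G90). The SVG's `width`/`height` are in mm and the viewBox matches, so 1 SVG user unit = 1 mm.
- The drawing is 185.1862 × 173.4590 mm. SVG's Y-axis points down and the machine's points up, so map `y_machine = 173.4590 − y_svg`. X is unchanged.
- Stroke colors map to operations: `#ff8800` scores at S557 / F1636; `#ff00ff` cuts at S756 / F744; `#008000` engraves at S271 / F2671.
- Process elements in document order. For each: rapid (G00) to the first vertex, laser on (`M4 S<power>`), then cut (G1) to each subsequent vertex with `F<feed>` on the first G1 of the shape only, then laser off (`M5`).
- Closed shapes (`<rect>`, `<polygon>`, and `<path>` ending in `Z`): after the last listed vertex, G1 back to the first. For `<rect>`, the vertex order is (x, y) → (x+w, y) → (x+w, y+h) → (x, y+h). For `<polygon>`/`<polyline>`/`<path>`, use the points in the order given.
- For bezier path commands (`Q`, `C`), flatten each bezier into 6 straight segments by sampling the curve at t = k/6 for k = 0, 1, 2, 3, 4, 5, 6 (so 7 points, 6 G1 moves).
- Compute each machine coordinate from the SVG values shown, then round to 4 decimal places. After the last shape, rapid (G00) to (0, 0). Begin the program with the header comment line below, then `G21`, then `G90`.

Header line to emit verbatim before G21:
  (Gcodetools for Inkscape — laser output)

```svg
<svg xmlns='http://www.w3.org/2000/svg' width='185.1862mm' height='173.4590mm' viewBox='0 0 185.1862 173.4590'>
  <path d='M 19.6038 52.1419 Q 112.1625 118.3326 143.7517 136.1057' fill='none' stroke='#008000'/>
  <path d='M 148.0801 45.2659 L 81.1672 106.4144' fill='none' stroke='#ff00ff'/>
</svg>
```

Since the viewBox matches the mm dimensions, user units are millimetres directly. The only transform is the Y-flip y_m = 173.4590 − y_svg.

Shape 1 is a quadratic bezier drawn with `<path>`. Its stroke #008000 means engrave at S271, F2671. After flipping Y the toolpath is (19.6038,121.3171) → (48.7631,100.5985) → (74.5352,82.5697) → (96.9201,67.2308) → (115.9178,54.5818) → (131.5284,44.6226) → (143.7517,37.3533).

Shape 2 is a line segment drawn with `<path>`. Its stroke #ff00ff means cut at S756, F744. After flipping Y the toolpath is (148.0801,128.1931) → (81.1672,67.0446).

(Gcodetools for Inkscape — laser output)
G21
G90
G00 X19.6038 Y121.3171
M4 S271
G1 X48.7631 Y100.5985 F2671
G1 X74.5352 Y82.5697
G1 X96.9201 Y67.2308
G1 X115.9178 Y54.5818
G1 X131.5284 Y44.6226
G1 X143.7517 Y37.3533
M5
G00 X148.0801 Y128.1931
M4 S756
G1 X81.1672 Y67.0446 F744
M5
G00 X0.0000 Y0.0000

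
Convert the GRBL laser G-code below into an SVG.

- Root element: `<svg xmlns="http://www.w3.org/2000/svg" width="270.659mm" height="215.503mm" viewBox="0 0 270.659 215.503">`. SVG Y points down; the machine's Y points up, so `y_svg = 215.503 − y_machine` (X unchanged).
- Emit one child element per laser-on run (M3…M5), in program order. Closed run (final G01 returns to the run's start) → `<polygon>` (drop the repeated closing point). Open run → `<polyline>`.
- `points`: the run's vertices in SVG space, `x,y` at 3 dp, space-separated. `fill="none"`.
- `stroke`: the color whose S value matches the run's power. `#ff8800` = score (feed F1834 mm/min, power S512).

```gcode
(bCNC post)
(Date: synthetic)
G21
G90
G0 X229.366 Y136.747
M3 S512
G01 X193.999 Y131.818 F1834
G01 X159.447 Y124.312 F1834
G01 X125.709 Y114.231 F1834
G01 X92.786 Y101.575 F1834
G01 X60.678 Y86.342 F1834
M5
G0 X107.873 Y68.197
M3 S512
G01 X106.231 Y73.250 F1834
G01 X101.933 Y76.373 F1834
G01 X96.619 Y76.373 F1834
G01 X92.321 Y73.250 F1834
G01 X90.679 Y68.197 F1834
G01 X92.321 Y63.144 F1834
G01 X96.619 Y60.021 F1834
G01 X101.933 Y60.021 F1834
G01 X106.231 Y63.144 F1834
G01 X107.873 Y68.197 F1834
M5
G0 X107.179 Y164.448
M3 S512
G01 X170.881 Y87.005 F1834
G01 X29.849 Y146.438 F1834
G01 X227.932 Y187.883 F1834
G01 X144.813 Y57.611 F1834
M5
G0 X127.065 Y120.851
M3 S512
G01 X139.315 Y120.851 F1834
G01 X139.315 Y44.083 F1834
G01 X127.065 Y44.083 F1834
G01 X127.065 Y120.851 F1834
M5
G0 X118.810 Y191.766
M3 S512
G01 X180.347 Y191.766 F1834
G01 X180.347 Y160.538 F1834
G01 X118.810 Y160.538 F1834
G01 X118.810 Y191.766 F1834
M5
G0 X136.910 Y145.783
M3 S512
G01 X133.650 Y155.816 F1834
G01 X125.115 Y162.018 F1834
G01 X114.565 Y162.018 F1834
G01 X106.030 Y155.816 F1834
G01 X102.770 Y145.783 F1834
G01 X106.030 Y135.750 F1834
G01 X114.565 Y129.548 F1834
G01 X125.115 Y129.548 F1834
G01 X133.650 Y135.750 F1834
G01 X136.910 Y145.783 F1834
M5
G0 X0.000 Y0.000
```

Each laser-on run becomes one SVG element. Flip Y back into SVG space with y_svg = 215.503 − y_machine. Every run uses S512, so all elements get stroke `#ff8800` (score).

Run 1: The run is open, so emit a `<polyline>` with points (Y-flipped): 229.366,78.756 193.999,83.685 159.447,91.191 125.709,101.272 92.786,113.928 60.678,129.161.

Run 2: The run returns to its start, so emit a `<polygon>` with points (Y-flipped): 107.873,147.306 106.231,142.253 101.933,139.130 96.619,139.130 92.321,142.253 90.679,147.306 92.321,152.359 96.619,155.482 101.933,155.482 106.231,152.359.

Run 3: The run is open, so emit a `<polyline>` with points (Y-flipped): 107.179,51.055 170.881,128.498 29.849,69.065 227.932,27.620 144.813,157.892.

Run 4: The run returns to its start, so emit a `<polygon>` with points (Y-flipped): 127.065,94.652 139.315,94.652 139.315,171.420 127.065,171.420.

Run 5: The run returns to its start, so emit a `<polygon>` with points (Y-flipped): 118.810,23.737 180.347,23.737 180.347,54.965 118.810,54.965.

Run 6: The run returns to its start, so emit a `<polygon>` with points (Y-flipped): 136.910,69.720 133.650,59.687 125.115,53.485 114.565,53.485 106.030,59.687 102.770,69.720 106.030,79.753 114.565,85.955 125.115,85.955 133.650,79.753.

<svg xmlns="http://www.w3.org/2000/svg" width="270.659mm" height="215.503mm" viewBox="0 0 270.659 215.503">
  <polyline points="229.366,78.756 193.999,83.685 159.447,91.191 125.709,101.272 92.786,113.928 60.678,129.161" fill="none" stroke="#ff8800"/>
  <polygon points="107.873,147.306 106.231,142.253 101.933,139.130 96.619,139.130 92.321,142.253 90.679,147.306 92.321,152.359 96.619,155.482 101.933,155.482 106.231,152.359" fill="none" stroke="#ff8800"/>
  <polyline points="107.179,51.055 170.881,128.498 29.849,69.065 227.932,27.620 144.813,157.892" fill="none" stroke="#ff8800"/>
  <polygon points="127.065,94.652 139.315,94.652 139.315,171.420 127.065,171.420" fill="none" stroke="#ff8800"/>
  <polygon points="118.810,23.737 180.347,23.737 180.347,54.965 118.810,54.965" fill="none" stroke="#ff8800"/>
  <polygon points="136.910,69.720 133.650,59.687 125.115,53.485 114.565,53.485 106.030,59.687 102.770,69.720 106.030,79.753 114.565,85.955 125.115,85.955 133.650,79.753" fill="none" stroke="#ff8800"/>
</svg>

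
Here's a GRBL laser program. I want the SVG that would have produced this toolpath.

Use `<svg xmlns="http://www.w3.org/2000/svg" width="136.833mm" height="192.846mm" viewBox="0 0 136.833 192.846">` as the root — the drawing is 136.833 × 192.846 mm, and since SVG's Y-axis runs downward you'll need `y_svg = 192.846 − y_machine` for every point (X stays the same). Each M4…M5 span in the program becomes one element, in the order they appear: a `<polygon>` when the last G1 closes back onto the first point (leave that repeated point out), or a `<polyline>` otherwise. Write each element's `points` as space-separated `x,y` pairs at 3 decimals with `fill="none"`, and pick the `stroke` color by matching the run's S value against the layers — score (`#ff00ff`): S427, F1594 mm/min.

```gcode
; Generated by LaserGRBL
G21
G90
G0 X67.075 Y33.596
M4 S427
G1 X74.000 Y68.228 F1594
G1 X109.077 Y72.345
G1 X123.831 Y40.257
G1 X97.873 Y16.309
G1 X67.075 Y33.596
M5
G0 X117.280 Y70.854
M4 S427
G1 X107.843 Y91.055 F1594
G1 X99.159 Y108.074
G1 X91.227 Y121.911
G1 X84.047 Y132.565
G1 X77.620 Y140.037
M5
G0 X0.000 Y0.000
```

<svg xmlns="http://www.w3.org/2000/svg" width="136.833mm" height="192.846mm" viewBox="0 0 136.833 192.846">
  <polygon points="67.075,159.250 74.000,124.618 109.077,120.501 123.831,152.589 97.873,176.537" fill="none" stroke="#ff00ff"/>
  <polyline points="117.280,121.992 107.843,101.791 99.159,84.772 91.227,70.935 84.047,60.281 77.620,52.809" fill="none" stroke="#ff00ff"/>
</svg>

Each laser-on run becomes one SVG element. Flip Y back into SVG space with y_svg = 192.846 − y_machine. Every run uses S427, so all elements get stroke `#ff00ff` (score).

Run 1: The run returns to its start, so emit a `<polygon>` with points (Y-flipped): 67.075,159.250 74.000,124.618 109.077,120.501 123.831,152.589 97.873,176.537.

Run 2: The run is open, so emit a `<polyline>` with points (Y-flipped): 117.280,121.992 107.843,101.791 99.159,84.772 91.227,70.935 84.047,60.281 77.620,52.809.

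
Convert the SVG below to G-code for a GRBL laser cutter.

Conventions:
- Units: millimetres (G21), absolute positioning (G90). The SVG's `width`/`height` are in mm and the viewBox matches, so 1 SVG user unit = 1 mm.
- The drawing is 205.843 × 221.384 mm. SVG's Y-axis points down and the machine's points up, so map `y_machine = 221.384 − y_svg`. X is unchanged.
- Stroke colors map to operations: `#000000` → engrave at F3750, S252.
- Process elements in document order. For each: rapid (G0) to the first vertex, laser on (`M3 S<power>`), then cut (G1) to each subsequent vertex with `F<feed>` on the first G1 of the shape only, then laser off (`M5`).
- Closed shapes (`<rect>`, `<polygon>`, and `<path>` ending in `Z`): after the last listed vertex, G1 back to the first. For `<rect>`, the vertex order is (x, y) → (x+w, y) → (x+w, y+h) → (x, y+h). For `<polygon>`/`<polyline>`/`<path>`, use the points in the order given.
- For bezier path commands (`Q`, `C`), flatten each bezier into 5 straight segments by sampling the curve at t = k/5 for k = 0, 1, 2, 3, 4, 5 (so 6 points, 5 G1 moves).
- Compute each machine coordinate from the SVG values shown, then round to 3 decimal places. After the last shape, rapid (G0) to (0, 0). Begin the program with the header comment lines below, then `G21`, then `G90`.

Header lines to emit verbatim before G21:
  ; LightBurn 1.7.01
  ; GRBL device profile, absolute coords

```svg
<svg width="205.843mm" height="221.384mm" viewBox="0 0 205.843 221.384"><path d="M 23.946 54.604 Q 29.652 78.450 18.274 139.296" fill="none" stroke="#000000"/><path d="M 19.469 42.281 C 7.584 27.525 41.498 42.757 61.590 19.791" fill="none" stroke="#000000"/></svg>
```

1 u = 1 mm; y_m = 221.384 − y.

[1] `<path>` quadratic bezier, #000000→engrave S252 F3750: (23.946,166.780) → (25.545,155.762) → (25.777,141.783) → (24.643,124.845) → (22.142,104.946) → (18.274,82.088)

[2] `<path>` cubic bezier, #000000→engrave S252 F3750: (19.469,179.103) → (17.357,184.904) → (23.375,186.780) → (34.661,188.005) → (48.353,191.852) → (61.590,201.593)

; LightBurn 1.7.01
; GRBL device profile, absolute coords
G21
G90
G0 X23.946 Y166.780
M3 S252
G1 X25.545 Y155.762 F3750
G1 X25.777 Y141.783
G1 X24.643 Y124.845
G1 X22.142 Y104.946
G1 X18.274 Y82.088
M5
G0 X19.469 Y179.103
M3 S252
G1 X17.357 Y184.904 F3750
G1 X23.375 Y186.780
G1 X34.661 Y188.005
G1 X48.353 Y191.852
G1 X61.590 Y201.593
M5
G0 X0.000 Y0.000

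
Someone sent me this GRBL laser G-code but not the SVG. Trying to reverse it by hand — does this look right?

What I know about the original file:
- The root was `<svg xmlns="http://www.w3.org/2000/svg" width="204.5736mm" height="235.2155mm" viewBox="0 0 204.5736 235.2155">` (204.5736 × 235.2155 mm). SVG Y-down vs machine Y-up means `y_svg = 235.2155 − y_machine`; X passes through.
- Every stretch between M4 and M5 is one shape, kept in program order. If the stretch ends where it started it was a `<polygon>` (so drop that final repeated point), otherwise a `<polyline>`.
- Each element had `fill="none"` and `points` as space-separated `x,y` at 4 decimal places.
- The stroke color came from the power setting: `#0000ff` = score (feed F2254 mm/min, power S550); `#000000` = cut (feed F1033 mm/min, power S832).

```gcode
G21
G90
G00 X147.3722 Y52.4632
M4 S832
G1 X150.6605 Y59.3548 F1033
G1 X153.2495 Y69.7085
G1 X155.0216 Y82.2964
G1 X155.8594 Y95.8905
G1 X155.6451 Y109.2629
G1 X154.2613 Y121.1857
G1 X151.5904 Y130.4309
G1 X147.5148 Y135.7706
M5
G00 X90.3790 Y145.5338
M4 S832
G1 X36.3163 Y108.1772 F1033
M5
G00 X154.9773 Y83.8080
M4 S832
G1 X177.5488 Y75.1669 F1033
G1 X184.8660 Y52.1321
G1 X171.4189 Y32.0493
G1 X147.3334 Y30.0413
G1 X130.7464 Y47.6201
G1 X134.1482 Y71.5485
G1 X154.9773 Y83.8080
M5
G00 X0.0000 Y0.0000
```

Each laser-on run becomes one SVG element. Flip Y back into SVG space with y_svg = 235.2155 − y_machine. Every run uses S832, so all elements get stroke `#000000` (cut).

Run 1: The run is open, so emit a `<polyline>` with points (Y-flipped): 147.3722,182.7523 150.6605,175.8607 153.2495,165.5070 155.0216,152.9191 155.8594,139.3250 155.6451,125.9526 154.2613,114.0298 151.5904,104.7846 147.5148,99.4449.

Run 2: The run is open, so emit a `<polyline>` with points (Y-flipped): 90.3790,89.6817 36.3163,127.0383.

Run 3: The run returns to its start, so emit a `<polygon>` with points (Y-flipped): 154.9773,151.4075 177.5488,160.0486 184.8660,183.0834 171.4189,203.1662 147.3334,205.1742 130.7464,187.5954 134.1482,163.6670.

<svg xmlns="http://www.w3.org/2000/svg" width="204.5736mm" height="235.2155mm" viewBox="0 0 204.5736 235.2155">
  <polyline points="147.3722,182.7523 150.6605,175.8607 153.2495,165.5070 155.0216,152.9191 155.8594,139.3250 155.6451,125.9526 154.2613,114.0298 151.5904,104.7846 147.5148,99.4449" fill="none" stroke="#000000"/>
  <polyline points="90.3790,89.6817 36.3163,127.0383" fill="none" stroke="#000000"/>
  <polygon points="154.9773,151.4075 177.5488,160.0486 184.8660,183.0834 171.4189,203.1662 147.3334,205.1742 130.7464,187.5954 134.1482,163.6670" fill="none" stroke="#000000"/>
</svg>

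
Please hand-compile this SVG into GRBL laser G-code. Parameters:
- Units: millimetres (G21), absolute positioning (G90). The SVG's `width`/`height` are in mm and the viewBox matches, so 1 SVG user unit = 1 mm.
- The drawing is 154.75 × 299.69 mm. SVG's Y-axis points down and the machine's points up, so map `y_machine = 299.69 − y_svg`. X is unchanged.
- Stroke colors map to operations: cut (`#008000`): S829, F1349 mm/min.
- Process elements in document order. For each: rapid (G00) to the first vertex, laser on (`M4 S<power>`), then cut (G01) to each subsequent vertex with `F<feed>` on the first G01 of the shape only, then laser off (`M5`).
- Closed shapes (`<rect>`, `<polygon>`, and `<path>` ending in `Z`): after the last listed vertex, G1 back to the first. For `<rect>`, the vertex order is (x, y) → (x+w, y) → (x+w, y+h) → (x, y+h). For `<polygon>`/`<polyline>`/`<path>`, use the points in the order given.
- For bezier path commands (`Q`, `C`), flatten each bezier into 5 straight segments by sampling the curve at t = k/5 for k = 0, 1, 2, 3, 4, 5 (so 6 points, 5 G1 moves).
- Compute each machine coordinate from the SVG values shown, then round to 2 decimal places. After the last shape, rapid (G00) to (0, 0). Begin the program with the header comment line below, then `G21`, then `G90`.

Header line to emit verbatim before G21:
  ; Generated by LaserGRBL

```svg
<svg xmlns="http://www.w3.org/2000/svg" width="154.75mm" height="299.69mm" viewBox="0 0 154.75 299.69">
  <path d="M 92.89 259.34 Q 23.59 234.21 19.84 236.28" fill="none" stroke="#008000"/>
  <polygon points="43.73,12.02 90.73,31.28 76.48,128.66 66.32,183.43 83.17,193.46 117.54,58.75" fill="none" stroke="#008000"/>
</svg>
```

viewBox `0 0 154.75 299.69` with mm width/height → 1 unit = 1 mm. Flip: y_m = 299.69 − y_svg.

**Shape 1** — `<path>` quadratic bezier, stroke `#008000` → cut (S829, F1349). Control points (SVG): P0=(92.89,259.34), P1=(23.59,234.21), P2=(19.84,236.28); sampled at t=k/5. Machine vertices: (92.89,40.35) → (67.79,49.31) → (47.94,56.10) → (33.33,60.71) → (23.96,63.15) → (19.84,63.41). Open path.

**Shape 2** — `<polygon>` closed polygon, stroke `#008000` → cut (S829, F1349). Machine vertices: (43.73,287.67) → (90.73,268.41) → (76.48,171.03) → (66.32,116.26) → (83.17,106.23) → (117.54,240.94) → (43.73,287.67). Closed: final G1 returns to the first vertex.

; Generated by LaserGRBL
G21
G90
G00 X92.89 Y40.35
M4 S829
G01 X67.79 Y49.31 F1349
G01 X47.94 Y56.10
G01 X33.33 Y60.71
G01 X23.96 Y63.15
G01 X19.84 Y63.41
M5
G00 X43.73 Y287.67
M4 S829
G01 X90.73 Y268.41 F1349
G01 X76.48 Y171.03
G01 X66.32 Y116.26
G01 X83.17 Y106.23
G01 X117.54 Y240.94
G01 X43.73 Y287.67
M5
G00 X0.00 Y0.00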